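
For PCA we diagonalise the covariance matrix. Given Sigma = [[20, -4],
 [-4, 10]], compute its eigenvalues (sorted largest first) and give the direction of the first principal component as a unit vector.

Step 1 — characteristic polynomial of 2×2 Sigma:
  det(Sigma - λI) = λ² - trace · λ + det = 0.
  trace = 20 + 10 = 30, det = 20·10 - (-4)² = 184.
Step 2 — discriminant:
  Δ = trace² - 4·det = 900 - 736 = 164.
Step 3 — eigenvalues:
  λ = (trace ± √Δ)/2 = (30 ± 12.8062)/2,
  λ_1 = 21.4031,  λ_2 = 8.5969.

Step 4 — unit eigenvector for λ_1: solve (Sigma - λ_1 I)v = 0. First row:
  (20 - 21.4031)·v_x + (-4)·v_y = 0, i.e. (-1.4031)·v_x + (-4)·v_y = 0,
  so v ∝ (b, λ_1 - a) = (-4, 1.4031); multiply by -1 so the first entry is positive: u = (4, -1.4031).
  ||u|| = √((4)² + (-1.4031)²) = √(17.9688) ≈ 4.239,
  v_1 = u/||u|| ≈ (0.9436, -0.331) (||v_1|| = 1).

λ_1 = 21.4031,  λ_2 = 8.5969;  v_1 ≈ (0.9436, -0.331)


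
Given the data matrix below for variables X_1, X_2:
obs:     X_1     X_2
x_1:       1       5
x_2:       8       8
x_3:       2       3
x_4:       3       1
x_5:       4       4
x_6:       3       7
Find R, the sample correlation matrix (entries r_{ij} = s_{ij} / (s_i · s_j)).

Step 1 — column means:
  mean(X_1) = (1 + 8 + 2 + 3 + 4 + 3) / 6 = 21/6 = 3.5
  mean(X_2) = (5 + 8 + 3 + 1 + 4 + 7) / 6 = 28/6 = 4.6667

Step 2 — sample variances and covariances s[i,j] = (1/(n-1)) · Σ_k (x_{k,i} - mean_i) · (x_{k,j} - mean_j), with n-1 = 5:
  s[X_1,X_1] = ((-2.5)·(-2.5) + (4.5)·(4.5) + (-1.5)·(-1.5) + (-0.5)·(-0.5) + (0.5)·(0.5) + (-0.5)·(-0.5)) / 5 = 29.5/5 = 5.9
  s[X_1,X_2] = ((-2.5)·(0.3333) + (4.5)·(3.3333) + (-1.5)·(-1.6667) + (-0.5)·(-3.6667) + (0.5)·(-0.6667) + (-0.5)·(2.3333)) / 5 = 17/5 = 3.4
  s[X_2,X_2] = ((0.3333)·(0.3333) + (3.3333)·(3.3333) + (-1.6667)·(-1.6667) + (-3.6667)·(-3.6667) + (-0.6667)·(-0.6667) + (2.3333)·(2.3333)) / 5 = 33.3333/5 = 6.6667
  Sample standard deviations s_i = √(s[i,i]):
  s(X_1) = √(5.9) = 2.429
  s(X_2) = √(6.6667) = 2.582

Step 3 — r_{ij} = s_{ij} / (s_i · s_j):
  r[X_1,X_1] = 1 (diagonal).
  r[X_1,X_2] = 3.4 / (2.429 · 2.582) = 3.4 / 6.2716 = 0.5421
  r[X_2,X_2] = 1 (diagonal).

R is symmetric with unit diagonal. Assembling:

R = [[1, 0.5421],
 [0.5421, 1]]


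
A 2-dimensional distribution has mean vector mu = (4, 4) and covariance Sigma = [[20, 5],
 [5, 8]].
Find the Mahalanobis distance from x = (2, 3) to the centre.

Step 1 — centre the observation: (x - mu) = (-2, -1).

Step 2 — invert Sigma. det(Sigma) = 20·8 - (5)² = 135.
  Sigma^{-1} = (1/det) · [[d, -b], [-b, a]] = [[0.0593, -0.037],
 [-0.037, 0.1481]].

Step 3 — form the quadratic (x - mu)^T · Sigma^{-1} · (x - mu):
  Sigma^{-1} · (x - mu) = (-0.0815, -0.0741).
  (x - mu)^T · [Sigma^{-1} · (x - mu)] = (-2)·(-0.0815) + (-1)·(-0.0741) = 0.237.

Step 4 — take square root: d = √(0.237) ≈ 0.4869.

d(x, mu) = √(0.237) ≈ 0.4869


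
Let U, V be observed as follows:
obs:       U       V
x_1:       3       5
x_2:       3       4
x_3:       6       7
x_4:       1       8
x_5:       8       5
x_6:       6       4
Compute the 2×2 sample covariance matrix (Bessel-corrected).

Step 1 — column means:
  mean(U) = (3 + 3 + 6 + 1 + 8 + 6) / 6 = 27/6 = 4.5
  mean(V) = (5 + 4 + 7 + 8 + 5 + 4) / 6 = 33/6 = 5.5

Step 2 — sample covariance S[i,j] = (1/(n-1)) · Σ_k (x_{k,i} - mean_i) · (x_{k,j} - mean_j), with n-1 = 5.
  S[U,U] = ((-1.5)·(-1.5) + (-1.5)·(-1.5) + (1.5)·(1.5) + (-3.5)·(-3.5) + (3.5)·(3.5) + (1.5)·(1.5)) / 5 = 33.5/5 = 6.7
  S[U,V] = ((-1.5)·(-0.5) + (-1.5)·(-1.5) + (1.5)·(1.5) + (-3.5)·(2.5) + (3.5)·(-0.5) + (1.5)·(-1.5)) / 5 = -7.5/5 = -1.5
  S[V,V] = ((-0.5)·(-0.5) + (-1.5)·(-1.5) + (1.5)·(1.5) + (2.5)·(2.5) + (-0.5)·(-0.5) + (-1.5)·(-1.5)) / 5 = 13.5/5 = 2.7

S is symmetric (S[j,i] = S[i,j]). Assembling:

S = [[6.7, -1.5],
 [-1.5, 2.7]]


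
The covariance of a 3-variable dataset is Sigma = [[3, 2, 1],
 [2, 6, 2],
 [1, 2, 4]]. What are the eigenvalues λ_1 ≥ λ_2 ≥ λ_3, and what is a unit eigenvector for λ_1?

Step 1 — characteristic polynomial p(λ) = det(λI - Sigma) = λ³ - tr·λ² + c_1·λ - det, where tr = trace, c_1 = sum of the principal 2×2 minors, det = det(Sigma):
  tr = 3 + 6 + 4 = 13,
  c_1 = (3·6 - (2)²) + (3·4 - (1)²) + (6·4 - (2)²) = 14 + 11 + 20 = 45,
  det = 3·(6·4 - (2)²) - (2)·((2)·4 - (2)·(1)) + (1)·((2)·(2) - 6·(1)) = 3·(20) - (2)·(6) + (1)·(-2) = 46.
  So p(λ) = λ³ - 13λ² + 45λ - 46.
Step 2 — look for an integer root (rational root theorem: any rational root is an integer divisor of 46). Testing λ = 2:
  p(2) = 8 - 52 + 90 - 46 = 0  ✓
  Dividing out (λ - 2): p(λ) = (λ - 2)(λ² - 11λ + 23).
Step 3 — remaining eigenvalues from the quadratic λ² - 11λ + 23 = 0:
  Δ = 11² - 4·23 = 121 - 92 = 29,  λ = (11 ± √29)/2 = (11 ± 5.3852)/2 ≈ 8.1926 or 2.8074.
  Sorted: λ_1 = 8.1926,  λ_2 = 2.8074,  λ_3 = 2  (check: sum = 13 = tr ✓).

Step 4 — unit eigenvector for λ_1 ≈ 8.1926: v spans the null space of (Sigma - λ_1 I), whose rows are
  r_1 = (-5.1926, 2, 1),  r_2 = (2, -2.1926, 2),  r_3 = (1, 2, -4.1926).
  v is orthogonal to every row, so take v ∝ r_1 × r_2 = ((2)·(2) - (1)·(-2.1926), (1)·(2) - (-5.1926)·(2), (-5.1926)·(-2.1926) - (2)·(2)) ≈ (6.1926, 12.3852, 7.3852).
  Let u = (6.1926, 12.3852, 7.3852).
  ||u|| = √((6.1926)² + (12.3852)² + (7.3852)²) = √(246.281) ≈ 15.6933,  v_1 = u/||u|| ≈ (0.3946, 0.7892, 0.4706) (||v_1|| = 1).

λ_1 = 8.1926,  λ_2 = 2.8074,  λ_3 = 2;  v_1 ≈ (0.3946, 0.7892, 0.4706)


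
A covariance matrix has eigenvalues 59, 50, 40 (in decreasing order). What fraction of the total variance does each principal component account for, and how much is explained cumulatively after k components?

Step 1 — total variance = trace(Sigma) = Σ λ_i = 59 + 50 + 40 = 149.

Step 2 — fraction explained by component i = λ_i / Σ λ:
  PC1: 59/149 = 0.396
  PC2: 50/149 = 0.3356
  PC3: 40/149 = 0.2685

Step 3 — cumulative fraction after k components = (λ_1 + ... + λ_k) / Σ λ:
  k = 1: 59/149 = 0.396
  k = 2: (59 + 50)/149 = 109/149 = 0.7315
  k = 3: (59 + 50 + 40)/149 = 149/149 = 1

Summary (fraction, with percent):

explained: PC1 0.396 (39.6%), PC2 0.3356 (33.56%), PC3 0.2685 (26.85%);  cumulative: 0.396, 0.7315, 1


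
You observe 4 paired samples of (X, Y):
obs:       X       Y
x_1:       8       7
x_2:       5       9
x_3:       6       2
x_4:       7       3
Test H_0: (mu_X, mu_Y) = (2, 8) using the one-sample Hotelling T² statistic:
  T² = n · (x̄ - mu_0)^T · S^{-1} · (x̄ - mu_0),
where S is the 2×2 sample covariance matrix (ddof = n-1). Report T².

Step 1 — sample mean vector:
  mean(X) = (8 + 5 + 6 + 7) / 4 = 26/4 = 6.5
  mean(Y) = (7 + 9 + 2 + 3) / 4 = 21/4 = 5.25
  x̄ = (6.5, 5.25),  deviation x̄ - mu_0 = (6.5, 5.25) - (2, 8) = (4.5, -2.75).

Step 2 — sample covariance matrix, S[i,j] = (1/(n-1)) · Σ_k (x_{k,i} - mean_i) · (x_{k,j} - mean_j), divisor n-1 = 3:
  S[X,X] = ((1.5)·(1.5) + (-1.5)·(-1.5) + (-0.5)·(-0.5) + (0.5)·(0.5)) / 3 = 5/3 = 1.6667
  S[X,Y] = ((1.5)·(1.75) + (-1.5)·(3.75) + (-0.5)·(-3.25) + (0.5)·(-2.25)) / 3 = -2.5/3 = -0.8333
  S[Y,Y] = ((1.75)·(1.75) + (3.75)·(3.75) + (-3.25)·(-3.25) + (-2.25)·(-2.25)) / 3 = 32.75/3 = 10.9167
  S = [[1.6667, -0.8333],
 [-0.8333, 10.9167]].

Step 3 — invert S. det(S) = 1.6667·10.9167 - (-0.8333)² = 17.5.
  S^{-1} = (1/det) · [[d, -b], [-b, a]] = [[0.6238, 0.0476],
 [0.0476, 0.0952]].

Step 4 — quadratic form (x̄ - mu_0)^T · S^{-1} · (x̄ - mu_0):
  S^{-1} · (x̄ - mu_0) = (2.6762, -0.0476),
  (x̄ - mu_0)^T · [...] = (4.5)·(2.6762) + (-2.75)·(-0.0476) = 12.1738.

Step 5 — scale by n: T² = 4 · 12.1738 = 48.6952.

T² ≈ 48.6952


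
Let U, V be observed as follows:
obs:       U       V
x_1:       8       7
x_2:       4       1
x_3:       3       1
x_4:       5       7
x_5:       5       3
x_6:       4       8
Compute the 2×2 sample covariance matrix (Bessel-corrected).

Step 1 — column means:
  mean(U) = (8 + 4 + 3 + 5 + 5 + 4) / 6 = 29/6 = 4.8333
  mean(V) = (7 + 1 + 1 + 7 + 3 + 8) / 6 = 27/6 = 4.5

Step 2 — sample covariance S[i,j] = (1/(n-1)) · Σ_k (x_{k,i} - mean_i) · (x_{k,j} - mean_j), with n-1 = 5.
  S[U,U] = ((3.1667)·(3.1667) + (-0.8333)·(-0.8333) + (-1.8333)·(-1.8333) + (0.1667)·(0.1667) + (0.1667)·(0.1667) + (-0.8333)·(-0.8333)) / 5 = 14.8333/5 = 2.9667
  S[U,V] = ((3.1667)·(2.5) + (-0.8333)·(-3.5) + (-1.8333)·(-3.5) + (0.1667)·(2.5) + (0.1667)·(-1.5) + (-0.8333)·(3.5)) / 5 = 14.5/5 = 2.9
  S[V,V] = ((2.5)·(2.5) + (-3.5)·(-3.5) + (-3.5)·(-3.5) + (2.5)·(2.5) + (-1.5)·(-1.5) + (3.5)·(3.5)) / 5 = 51.5/5 = 10.3

S is symmetric (S[j,i] = S[i,j]). Assembling:

S = [[2.9667, 2.9],
 [2.9, 10.3]]


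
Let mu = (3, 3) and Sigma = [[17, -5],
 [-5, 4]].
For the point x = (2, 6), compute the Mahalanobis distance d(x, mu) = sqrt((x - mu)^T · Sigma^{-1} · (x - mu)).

Step 1 — centre the observation: (x - mu) = (-1, 3).

Step 2 — invert Sigma. det(Sigma) = 17·4 - (-5)² = 43.
  Sigma^{-1} = (1/det) · [[d, -b], [-b, a]] = [[0.093, 0.1163],
 [0.1163, 0.3953]].

Step 3 — form the quadratic (x - mu)^T · Sigma^{-1} · (x - mu):
  Sigma^{-1} · (x - mu) = (0.2558, 1.0698).
  (x - mu)^T · [Sigma^{-1} · (x - mu)] = (-1)·(0.2558) + (3)·(1.0698) = 2.9535.

Step 4 — take square root: d = √(2.9535) ≈ 1.7186.

d(x, mu) = √(2.9535) ≈ 1.7186


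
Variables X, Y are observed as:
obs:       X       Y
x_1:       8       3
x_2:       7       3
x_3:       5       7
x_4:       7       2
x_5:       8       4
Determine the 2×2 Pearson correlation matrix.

Step 1 — column means:
  mean(X) = (8 + 7 + 5 + 7 + 8) / 5 = 35/5 = 7
  mean(Y) = (3 + 3 + 7 + 2 + 4) / 5 = 19/5 = 3.8

Step 2 — sample variances and covariances s[i,j] = (1/(n-1)) · Σ_k (x_{k,i} - mean_i) · (x_{k,j} - mean_j), with n-1 = 4:
  s[X,X] = ((1)·(1) + (0)·(0) + (-2)·(-2) + (0)·(0) + (1)·(1)) / 4 = 6/4 = 1.5
  s[X,Y] = ((1)·(-0.8) + (0)·(-0.8) + (-2)·(3.2) + (0)·(-1.8) + (1)·(0.2)) / 4 = -7/4 = -1.75
  s[Y,Y] = ((-0.8)·(-0.8) + (-0.8)·(-0.8) + (3.2)·(3.2) + (-1.8)·(-1.8) + (0.2)·(0.2)) / 4 = 14.8/4 = 3.7
  Sample standard deviations s_i = √(s[i,i]):
  s(X) = √(1.5) = 1.2247
  s(Y) = √(3.7) = 1.9235

Step 3 — r_{ij} = s_{ij} / (s_i · s_j):
  r[X,X] = 1 (diagonal).
  r[X,Y] = -1.75 / (1.2247 · 1.9235) = -1.75 / 2.3558 = -0.7428
  r[Y,Y] = 1 (diagonal).

R is symmetric with unit diagonal. Assembling:

R = [[1, -0.7428],
 [-0.7428, 1]]


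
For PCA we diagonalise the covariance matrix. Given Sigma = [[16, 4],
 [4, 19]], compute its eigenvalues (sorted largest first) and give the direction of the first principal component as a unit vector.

Step 1 — characteristic polynomial of 2×2 Sigma:
  det(Sigma - λI) = λ² - trace · λ + det = 0.
  trace = 16 + 19 = 35, det = 16·19 - (4)² = 288.
Step 2 — discriminant:
  Δ = trace² - 4·det = 1225 - 1152 = 73.
Step 3 — eigenvalues:
  λ = (trace ± √Δ)/2 = (35 ± 8.544)/2,
  λ_1 = 21.772,  λ_2 = 13.228.

Step 4 — unit eigenvector for λ_1: solve (Sigma - λ_1 I)v = 0. First row:
  (16 - 21.772)·v_x + (4)·v_y = 0, i.e. (-5.772)·v_x + (4)·v_y = 0,
  so v ∝ (b, λ_1 - a) = (4, 5.772) = u.
  ||u|| = √((4)² + (5.772)²) = √(49.316) ≈ 7.0225,
  v_1 = u/||u|| ≈ (0.5696, 0.8219) (||v_1|| = 1).

λ_1 = 21.772,  λ_2 = 13.228;  v_1 ≈ (0.5696, 0.8219)


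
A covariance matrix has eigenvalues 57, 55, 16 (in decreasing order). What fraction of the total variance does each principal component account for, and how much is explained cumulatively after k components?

Step 1 — total variance = trace(Sigma) = Σ λ_i = 57 + 55 + 16 = 128.

Step 2 — fraction explained by component i = λ_i / Σ λ:
  PC1: 57/128 = 0.4453
  PC2: 55/128 = 0.4297
  PC3: 16/128 = 0.125

Step 3 — cumulative fraction after k components = (λ_1 + ... + λ_k) / Σ λ:
  k = 1: 57/128 = 0.4453
  k = 2: (57 + 55)/128 = 112/128 = 0.875
  k = 3: (57 + 55 + 16)/128 = 128/128 = 1

Summary (fraction, with percent):

explained: PC1 0.4453 (44.53%), PC2 0.4297 (42.97%), PC3 0.125 (12.5%);  cumulative: 0.4453, 0.875, 1


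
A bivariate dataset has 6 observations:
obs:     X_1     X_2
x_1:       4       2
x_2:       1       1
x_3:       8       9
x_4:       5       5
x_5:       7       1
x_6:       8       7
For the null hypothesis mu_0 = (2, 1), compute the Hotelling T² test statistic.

Step 1 — sample mean vector:
  mean(X_1) = (4 + 1 + 8 + 5 + 7 + 8) / 6 = 33/6 = 5.5
  mean(X_2) = (2 + 1 + 9 + 5 + 1 + 7) / 6 = 25/6 = 4.1667
  x̄ = (5.5, 4.1667),  deviation x̄ - mu_0 = (5.5, 4.1667) - (2, 1) = (3.5, 3.1667).

Step 2 — sample covariance matrix, S[i,j] = (1/(n-1)) · Σ_k (x_{k,i} - mean_i) · (x_{k,j} - mean_j), divisor n-1 = 5:
  S[X_1,X_1] = ((-1.5)·(-1.5) + (-4.5)·(-4.5) + (2.5)·(2.5) + (-0.5)·(-0.5) + (1.5)·(1.5) + (2.5)·(2.5)) / 5 = 37.5/5 = 7.5
  S[X_1,X_2] = ((-1.5)·(-2.1667) + (-4.5)·(-3.1667) + (2.5)·(4.8333) + (-0.5)·(0.8333) + (1.5)·(-3.1667) + (2.5)·(2.8333)) / 5 = 31.5/5 = 6.3
  S[X_2,X_2] = ((-2.1667)·(-2.1667) + (-3.1667)·(-3.1667) + (4.8333)·(4.8333) + (0.8333)·(0.8333) + (-3.1667)·(-3.1667) + (2.8333)·(2.8333)) / 5 = 56.8333/5 = 11.3667
  S = [[7.5, 6.3],
 [6.3, 11.3667]].

Step 3 — invert S. det(S) = 7.5·11.3667 - (6.3)² = 45.56.
  S^{-1} = (1/det) · [[d, -b], [-b, a]] = [[0.2495, -0.1383],
 [-0.1383, 0.1646]].

Step 4 — quadratic form (x̄ - mu_0)^T · S^{-1} · (x̄ - mu_0):
  S^{-1} · (x̄ - mu_0) = (0.4353, 0.0373),
  (x̄ - mu_0)^T · [...] = (3.5)·(0.4353) + (3.1667)·(0.0373) = 1.6418.

Step 5 — scale by n: T² = 6 · 1.6418 = 9.8507.

T² ≈ 9.8507


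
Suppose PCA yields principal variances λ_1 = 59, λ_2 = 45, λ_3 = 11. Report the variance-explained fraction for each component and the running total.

Step 1 — total variance = trace(Sigma) = Σ λ_i = 59 + 45 + 11 = 115.

Step 2 — fraction explained by component i = λ_i / Σ λ:
  PC1: 59/115 = 0.513
  PC2: 45/115 = 0.3913
  PC3: 11/115 = 0.0957

Step 3 — cumulative fraction after k components = (λ_1 + ... + λ_k) / Σ λ:
  k = 1: 59/115 = 0.513
  k = 2: (59 + 45)/115 = 104/115 = 0.9043
  k = 3: (59 + 45 + 11)/115 = 115/115 = 1

Summary (fraction, with percent):

explained: PC1 0.513 (51.3%), PC2 0.3913 (39.13%), PC3 0.0957 (9.57%);  cumulative: 0.513, 0.9043, 1


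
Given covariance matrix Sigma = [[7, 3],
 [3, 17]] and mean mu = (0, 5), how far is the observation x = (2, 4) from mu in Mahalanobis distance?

Step 1 — centre the observation: (x - mu) = (2, -1).

Step 2 — invert Sigma. det(Sigma) = 7·17 - (3)² = 110.
  Sigma^{-1} = (1/det) · [[d, -b], [-b, a]] = [[0.1545, -0.0273],
 [-0.0273, 0.0636]].

Step 3 — form the quadratic (x - mu)^T · Sigma^{-1} · (x - mu):
  Sigma^{-1} · (x - mu) = (0.3364, -0.1182).
  (x - mu)^T · [Sigma^{-1} · (x - mu)] = (2)·(0.3364) + (-1)·(-0.1182) = 0.7909.

Step 4 — take square root: d = √(0.7909) ≈ 0.8893.

d(x, mu) = √(0.7909) ≈ 0.8893


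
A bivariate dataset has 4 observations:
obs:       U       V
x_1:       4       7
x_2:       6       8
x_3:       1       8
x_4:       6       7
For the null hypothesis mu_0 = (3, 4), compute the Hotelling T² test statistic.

Step 1 — sample mean vector:
  mean(U) = (4 + 6 + 1 + 6) / 4 = 17/4 = 4.25
  mean(V) = (7 + 8 + 8 + 7) / 4 = 30/4 = 7.5
  x̄ = (4.25, 7.5),  deviation x̄ - mu_0 = (4.25, 7.5) - (3, 4) = (1.25, 3.5).

Step 2 — sample covariance matrix, S[i,j] = (1/(n-1)) · Σ_k (x_{k,i} - mean_i) · (x_{k,j} - mean_j), divisor n-1 = 3:
  S[U,U] = ((-0.25)·(-0.25) + (1.75)·(1.75) + (-3.25)·(-3.25) + (1.75)·(1.75)) / 3 = 16.75/3 = 5.5833
  S[U,V] = ((-0.25)·(-0.5) + (1.75)·(0.5) + (-3.25)·(0.5) + (1.75)·(-0.5)) / 3 = -1.5/3 = -0.5
  S[V,V] = ((-0.5)·(-0.5) + (0.5)·(0.5) + (0.5)·(0.5) + (-0.5)·(-0.5)) / 3 = 1/3 = 0.3333
  S = [[5.5833, -0.5],
 [-0.5, 0.3333]].

Step 3 — invert S. det(S) = 5.5833·0.3333 - (-0.5)² = 1.6111.
  S^{-1} = (1/det) · [[d, -b], [-b, a]] = [[0.2069, 0.3103],
 [0.3103, 3.4655]].

Step 4 — quadratic form (x̄ - mu_0)^T · S^{-1} · (x̄ - mu_0):
  S^{-1} · (x̄ - mu_0) = (1.3448, 12.5172),
  (x̄ - mu_0)^T · [...] = (1.25)·(1.3448) + (3.5)·(12.5172) = 45.4914.

Step 5 — scale by n: T² = 4 · 45.4914 = 181.9655.

T² ≈ 181.9655


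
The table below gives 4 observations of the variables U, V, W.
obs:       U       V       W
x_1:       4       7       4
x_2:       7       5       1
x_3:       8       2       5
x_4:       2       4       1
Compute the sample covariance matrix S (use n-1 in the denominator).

Step 1 — column means:
  mean(U) = (4 + 7 + 8 + 2) / 4 = 21/4 = 5.25
  mean(V) = (7 + 5 + 2 + 4) / 4 = 18/4 = 4.5
  mean(W) = (4 + 1 + 5 + 1) / 4 = 11/4 = 2.75

Step 2 — sample covariance S[i,j] = (1/(n-1)) · Σ_k (x_{k,i} - mean_i) · (x_{k,j} - mean_j), with n-1 = 3.
  S[U,U] = ((-1.25)·(-1.25) + (1.75)·(1.75) + (2.75)·(2.75) + (-3.25)·(-3.25)) / 3 = 22.75/3 = 7.5833
  S[U,V] = ((-1.25)·(2.5) + (1.75)·(0.5) + (2.75)·(-2.5) + (-3.25)·(-0.5)) / 3 = -7.5/3 = -2.5
  S[U,W] = ((-1.25)·(1.25) + (1.75)·(-1.75) + (2.75)·(2.25) + (-3.25)·(-1.75)) / 3 = 7.25/3 = 2.4167
  S[V,V] = ((2.5)·(2.5) + (0.5)·(0.5) + (-2.5)·(-2.5) + (-0.5)·(-0.5)) / 3 = 13/3 = 4.3333
  S[V,W] = ((2.5)·(1.25) + (0.5)·(-1.75) + (-2.5)·(2.25) + (-0.5)·(-1.75)) / 3 = -2.5/3 = -0.8333
  S[W,W] = ((1.25)·(1.25) + (-1.75)·(-1.75) + (2.25)·(2.25) + (-1.75)·(-1.75)) / 3 = 12.75/3 = 4.25

S is symmetric (S[j,i] = S[i,j]). Assembling:

S = [[7.5833, -2.5, 2.4167],
 [-2.5, 4.3333, -0.8333],
 [2.4167, -0.8333, 4.25]]


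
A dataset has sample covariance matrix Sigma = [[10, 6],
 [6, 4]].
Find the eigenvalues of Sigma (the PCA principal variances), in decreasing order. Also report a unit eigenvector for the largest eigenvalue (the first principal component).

Step 1 — characteristic polynomial of 2×2 Sigma:
  det(Sigma - λI) = λ² - trace · λ + det = 0.
  trace = 10 + 4 = 14, det = 10·4 - (6)² = 4.
Step 2 — discriminant:
  Δ = trace² - 4·det = 196 - 16 = 180.
Step 3 — eigenvalues:
  λ = (trace ± √Δ)/2 = (14 ± 13.4164)/2,
  λ_1 = 13.7082,  λ_2 = 0.2918.

Step 4 — unit eigenvector for λ_1: solve (Sigma - λ_1 I)v = 0. First row:
  (10 - 13.7082)·v_x + (6)·v_y = 0, i.e. (-3.7082)·v_x + (6)·v_y = 0,
  so v ∝ (b, λ_1 - a) = (6, 3.7082) = u.
  ||u|| = √((6)² + (3.7082)²) = √(49.7508) ≈ 7.0534,
  v_1 = u/||u|| ≈ (0.8507, 0.5257) (||v_1|| = 1).

λ_1 = 13.7082,  λ_2 = 0.2918;  v_1 ≈ (0.8507, 0.5257)


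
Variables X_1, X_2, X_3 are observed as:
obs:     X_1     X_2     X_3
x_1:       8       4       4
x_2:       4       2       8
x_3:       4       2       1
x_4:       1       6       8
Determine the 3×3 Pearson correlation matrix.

Step 1 — column means:
  mean(X_1) = (8 + 4 + 4 + 1) / 4 = 17/4 = 4.25
  mean(X_2) = (4 + 2 + 2 + 6) / 4 = 14/4 = 3.5
  mean(X_3) = (4 + 8 + 1 + 8) / 4 = 21/4 = 5.25

Step 2 — sample variances and covariances s[i,j] = (1/(n-1)) · Σ_k (x_{k,i} - mean_i) · (x_{k,j} - mean_j), with n-1 = 3:
  s[X_1,X_1] = ((3.75)·(3.75) + (-0.25)·(-0.25) + (-0.25)·(-0.25) + (-3.25)·(-3.25)) / 3 = 24.75/3 = 8.25
  s[X_1,X_2] = ((3.75)·(0.5) + (-0.25)·(-1.5) + (-0.25)·(-1.5) + (-3.25)·(2.5)) / 3 = -5.5/3 = -1.8333
  s[X_1,X_3] = ((3.75)·(-1.25) + (-0.25)·(2.75) + (-0.25)·(-4.25) + (-3.25)·(2.75)) / 3 = -13.25/3 = -4.4167
  s[X_2,X_2] = ((0.5)·(0.5) + (-1.5)·(-1.5) + (-1.5)·(-1.5) + (2.5)·(2.5)) / 3 = 11/3 = 3.6667
  s[X_2,X_3] = ((0.5)·(-1.25) + (-1.5)·(2.75) + (-1.5)·(-4.25) + (2.5)·(2.75)) / 3 = 8.5/3 = 2.8333
  s[X_3,X_3] = ((-1.25)·(-1.25) + (2.75)·(2.75) + (-4.25)·(-4.25) + (2.75)·(2.75)) / 3 = 34.75/3 = 11.5833
  Sample standard deviations s_i = √(s[i,i]):
  s(X_1) = √(8.25) = 2.8723
  s(X_2) = √(3.6667) = 1.9149
  s(X_3) = √(11.5833) = 3.4034

Step 3 — r_{ij} = s_{ij} / (s_i · s_j):
  r[X_1,X_1] = 1 (diagonal).
  r[X_1,X_2] = -1.8333 / (2.8723 · 1.9149) = -1.8333 / 5.5 = -0.3333
  r[X_1,X_3] = -4.4167 / (2.8723 · 3.4034) = -4.4167 / 9.7756 = -0.4518
  r[X_2,X_2] = 1 (diagonal).
  r[X_2,X_3] = 2.8333 / (1.9149 · 3.4034) = 2.8333 / 6.5171 = 0.4348
  r[X_3,X_3] = 1 (diagonal).

R is symmetric with unit diagonal. Assembling:

R = [[1, -0.3333, -0.4518],
 [-0.3333, 1, 0.4348],
 [-0.4518, 0.4348, 1]]


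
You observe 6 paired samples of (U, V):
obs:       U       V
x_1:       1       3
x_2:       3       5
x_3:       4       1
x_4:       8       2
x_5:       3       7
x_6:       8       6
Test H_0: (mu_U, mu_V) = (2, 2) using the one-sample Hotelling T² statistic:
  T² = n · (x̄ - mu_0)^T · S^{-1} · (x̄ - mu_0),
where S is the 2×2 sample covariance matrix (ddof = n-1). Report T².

Step 1 — sample mean vector:
  mean(U) = (1 + 3 + 4 + 8 + 3 + 8) / 6 = 27/6 = 4.5
  mean(V) = (3 + 5 + 1 + 2 + 7 + 6) / 6 = 24/6 = 4
  x̄ = (4.5, 4),  deviation x̄ - mu_0 = (4.5, 4) - (2, 2) = (2.5, 2).

Step 2 — sample covariance matrix, S[i,j] = (1/(n-1)) · Σ_k (x_{k,i} - mean_i) · (x_{k,j} - mean_j), divisor n-1 = 5:
  S[U,U] = ((-3.5)·(-3.5) + (-1.5)·(-1.5) + (-0.5)·(-0.5) + (3.5)·(3.5) + (-1.5)·(-1.5) + (3.5)·(3.5)) / 5 = 41.5/5 = 8.3
  S[U,V] = ((-3.5)·(-1) + (-1.5)·(1) + (-0.5)·(-3) + (3.5)·(-2) + (-1.5)·(3) + (3.5)·(2)) / 5 = -1/5 = -0.2
  S[V,V] = ((-1)·(-1) + (1)·(1) + (-3)·(-3) + (-2)·(-2) + (3)·(3) + (2)·(2)) / 5 = 28/5 = 5.6
  S = [[8.3, -0.2],
 [-0.2, 5.6]].

Step 3 — invert S. det(S) = 8.3·5.6 - (-0.2)² = 46.44.
  S^{-1} = (1/det) · [[d, -b], [-b, a]] = [[0.1206, 0.0043],
 [0.0043, 0.1787]].

Step 4 — quadratic form (x̄ - mu_0)^T · S^{-1} · (x̄ - mu_0):
  S^{-1} · (x̄ - mu_0) = (0.3101, 0.3682),
  (x̄ - mu_0)^T · [...] = (2.5)·(0.3101) + (2)·(0.3682) = 1.5116.

Step 5 — scale by n: T² = 6 · 1.5116 = 9.0698.

T² ≈ 9.0698


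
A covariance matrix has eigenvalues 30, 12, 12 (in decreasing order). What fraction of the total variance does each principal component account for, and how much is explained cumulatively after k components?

Step 1 — total variance = trace(Sigma) = Σ λ_i = 30 + 12 + 12 = 54.

Step 2 — fraction explained by component i = λ_i / Σ λ:
  PC1: 30/54 = 0.5556
  PC2: 12/54 = 0.2222
  PC3: 12/54 = 0.2222

Step 3 — cumulative fraction after k components = (λ_1 + ... + λ_k) / Σ λ:
  k = 1: 30/54 = 0.5556
  k = 2: (30 + 12)/54 = 42/54 = 0.7778
  k = 3: (30 + 12 + 12)/54 = 54/54 = 1

Summary (fraction, with percent):

explained: PC1 0.5556 (55.56%), PC2 0.2222 (22.22%), PC3 0.2222 (22.22%);  cumulative: 0.5556, 0.7778, 1


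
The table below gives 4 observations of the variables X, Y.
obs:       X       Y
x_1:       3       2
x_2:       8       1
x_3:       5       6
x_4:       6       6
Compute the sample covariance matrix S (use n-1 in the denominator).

Step 1 — column means:
  mean(X) = (3 + 8 + 5 + 6) / 4 = 22/4 = 5.5
  mean(Y) = (2 + 1 + 6 + 6) / 4 = 15/4 = 3.75

Step 2 — sample covariance S[i,j] = (1/(n-1)) · Σ_k (x_{k,i} - mean_i) · (x_{k,j} - mean_j), with n-1 = 3.
  S[X,X] = ((-2.5)·(-2.5) + (2.5)·(2.5) + (-0.5)·(-0.5) + (0.5)·(0.5)) / 3 = 13/3 = 4.3333
  S[X,Y] = ((-2.5)·(-1.75) + (2.5)·(-2.75) + (-0.5)·(2.25) + (0.5)·(2.25)) / 3 = -2.5/3 = -0.8333
  S[Y,Y] = ((-1.75)·(-1.75) + (-2.75)·(-2.75) + (2.25)·(2.25) + (2.25)·(2.25)) / 3 = 20.75/3 = 6.9167

S is symmetric (S[j,i] = S[i,j]). Assembling:

S = [[4.3333, -0.8333],
 [-0.8333, 6.9167]]


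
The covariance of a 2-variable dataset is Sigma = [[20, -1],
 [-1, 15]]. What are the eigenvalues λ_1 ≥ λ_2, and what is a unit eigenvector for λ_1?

Step 1 — characteristic polynomial of 2×2 Sigma:
  det(Sigma - λI) = λ² - trace · λ + det = 0.
  trace = 20 + 15 = 35, det = 20·15 - (-1)² = 299.
Step 2 — discriminant:
  Δ = trace² - 4·det = 1225 - 1196 = 29.
Step 3 — eigenvalues:
  λ = (trace ± √Δ)/2 = (35 ± 5.3852)/2,
  λ_1 = 20.1926,  λ_2 = 14.8074.

Step 4 — unit eigenvector for λ_1: solve (Sigma - λ_1 I)v = 0. First row:
  (20 - 20.1926)·v_x + (-1)·v_y = 0, i.e. (-0.1926)·v_x + (-1)·v_y = 0,
  so v ∝ (b, λ_1 - a) = (-1, 0.1926); multiply by -1 so the first entry is positive: u = (1, -0.1926).
  ||u|| = √((1)² + (-0.1926)²) = √(1.0371) ≈ 1.0184,
  v_1 = u/||u|| ≈ (0.982, -0.1891) (||v_1|| = 1).

λ_1 = 20.1926,  λ_2 = 14.8074;  v_1 ≈ (0.982, -0.1891)


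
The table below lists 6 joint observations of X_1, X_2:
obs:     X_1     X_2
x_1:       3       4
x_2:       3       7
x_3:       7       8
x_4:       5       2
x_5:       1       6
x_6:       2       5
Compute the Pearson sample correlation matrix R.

Step 1 — column means:
  mean(X_1) = (3 + 3 + 7 + 5 + 1 + 2) / 6 = 21/6 = 3.5
  mean(X_2) = (4 + 7 + 8 + 2 + 6 + 5) / 6 = 32/6 = 5.3333

Step 2 — sample variances and covariances s[i,j] = (1/(n-1)) · Σ_k (x_{k,i} - mean_i) · (x_{k,j} - mean_j), with n-1 = 5:
  s[X_1,X_1] = ((-0.5)·(-0.5) + (-0.5)·(-0.5) + (3.5)·(3.5) + (1.5)·(1.5) + (-2.5)·(-2.5) + (-1.5)·(-1.5)) / 5 = 23.5/5 = 4.7
  s[X_1,X_2] = ((-0.5)·(-1.3333) + (-0.5)·(1.6667) + (3.5)·(2.6667) + (1.5)·(-3.3333) + (-2.5)·(0.6667) + (-1.5)·(-0.3333)) / 5 = 3/5 = 0.6
  s[X_2,X_2] = ((-1.3333)·(-1.3333) + (1.6667)·(1.6667) + (2.6667)·(2.6667) + (-3.3333)·(-3.3333) + (0.6667)·(0.6667) + (-0.3333)·(-0.3333)) / 5 = 23.3333/5 = 4.6667
  Sample standard deviations s_i = √(s[i,i]):
  s(X_1) = √(4.7) = 2.1679
  s(X_2) = √(4.6667) = 2.1602

Step 3 — r_{ij} = s_{ij} / (s_i · s_j):
  r[X_1,X_1] = 1 (diagonal).
  r[X_1,X_2] = 0.6 / (2.1679 · 2.1602) = 0.6 / 4.6833 = 0.1281
  r[X_2,X_2] = 1 (diagonal).

R is symmetric with unit diagonal. Assembling:

R = [[1, 0.1281],
 [0.1281, 1]]


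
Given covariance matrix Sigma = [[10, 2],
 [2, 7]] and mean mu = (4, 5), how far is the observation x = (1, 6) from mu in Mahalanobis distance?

Step 1 — centre the observation: (x - mu) = (-3, 1).

Step 2 — invert Sigma. det(Sigma) = 10·7 - (2)² = 66.
  Sigma^{-1} = (1/det) · [[d, -b], [-b, a]] = [[0.1061, -0.0303],
 [-0.0303, 0.1515]].

Step 3 — form the quadratic (x - mu)^T · Sigma^{-1} · (x - mu):
  Sigma^{-1} · (x - mu) = (-0.3485, 0.2424).
  (x - mu)^T · [Sigma^{-1} · (x - mu)] = (-3)·(-0.3485) + (1)·(0.2424) = 1.2879.

Step 4 — take square root: d = √(1.2879) ≈ 1.1348.

d(x, mu) = √(1.2879) ≈ 1.1348


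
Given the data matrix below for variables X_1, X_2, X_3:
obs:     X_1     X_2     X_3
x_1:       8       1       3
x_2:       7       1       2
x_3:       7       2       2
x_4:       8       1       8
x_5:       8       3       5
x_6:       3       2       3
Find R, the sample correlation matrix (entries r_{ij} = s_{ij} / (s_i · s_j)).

Step 1 — column means:
  mean(X_1) = (8 + 7 + 7 + 8 + 8 + 3) / 6 = 41/6 = 6.8333
  mean(X_2) = (1 + 1 + 2 + 1 + 3 + 2) / 6 = 10/6 = 1.6667
  mean(X_3) = (3 + 2 + 2 + 8 + 5 + 3) / 6 = 23/6 = 3.8333

Step 2 — sample variances and covariances s[i,j] = (1/(n-1)) · Σ_k (x_{k,i} - mean_i) · (x_{k,j} - mean_j), with n-1 = 5:
  s[X_1,X_1] = ((1.1667)·(1.1667) + (0.1667)·(0.1667) + (0.1667)·(0.1667) + (1.1667)·(1.1667) + (1.1667)·(1.1667) + (-3.8333)·(-3.8333)) / 5 = 18.8333/5 = 3.7667
  s[X_1,X_2] = ((1.1667)·(-0.6667) + (0.1667)·(-0.6667) + (0.1667)·(0.3333) + (1.1667)·(-0.6667) + (1.1667)·(1.3333) + (-3.8333)·(0.3333)) / 5 = -1.3333/5 = -0.2667
  s[X_1,X_3] = ((1.1667)·(-0.8333) + (0.1667)·(-1.8333) + (0.1667)·(-1.8333) + (1.1667)·(4.1667) + (1.1667)·(1.1667) + (-3.8333)·(-0.8333)) / 5 = 7.8333/5 = 1.5667
  s[X_2,X_2] = ((-0.6667)·(-0.6667) + (-0.6667)·(-0.6667) + (0.3333)·(0.3333) + (-0.6667)·(-0.6667) + (1.3333)·(1.3333) + (0.3333)·(0.3333)) / 5 = 3.3333/5 = 0.6667
  s[X_2,X_3] = ((-0.6667)·(-0.8333) + (-0.6667)·(-1.8333) + (0.3333)·(-1.8333) + (-0.6667)·(4.1667) + (1.3333)·(1.1667) + (0.3333)·(-0.8333)) / 5 = -0.3333/5 = -0.0667
  s[X_3,X_3] = ((-0.8333)·(-0.8333) + (-1.8333)·(-1.8333) + (-1.8333)·(-1.8333) + (4.1667)·(4.1667) + (1.1667)·(1.1667) + (-0.8333)·(-0.8333)) / 5 = 26.8333/5 = 5.3667
  Sample standard deviations s_i = √(s[i,i]):
  s(X_1) = √(3.7667) = 1.9408
  s(X_2) = √(0.6667) = 0.8165
  s(X_3) = √(5.3667) = 2.3166

Step 3 — r_{ij} = s_{ij} / (s_i · s_j):
  r[X_1,X_1] = 1 (diagonal).
  r[X_1,X_2] = -0.2667 / (1.9408 · 0.8165) = -0.2667 / 1.5846 = -0.1683
  r[X_1,X_3] = 1.5667 / (1.9408 · 2.3166) = 1.5667 / 4.496 = 0.3485
  r[X_2,X_2] = 1 (diagonal).
  r[X_2,X_3] = -0.0667 / (0.8165 · 2.3166) = -0.0667 / 1.8915 = -0.0352
  r[X_3,X_3] = 1 (diagonal).

R is symmetric with unit diagonal. Assembling:

R = [[1, -0.1683, 0.3485],
 [-0.1683, 1, -0.0352],
 [0.3485, -0.0352, 1]]


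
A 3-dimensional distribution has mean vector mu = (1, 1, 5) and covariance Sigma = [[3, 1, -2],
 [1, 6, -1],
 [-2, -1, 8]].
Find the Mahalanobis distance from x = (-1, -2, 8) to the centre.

Step 1 — centre the observation: (x - mu) = (-2, -3, 3).

Step 2 — invert Sigma (cofactor / det for 3×3, or solve directly):
  Sigma^{-1} = [[0.4159, -0.0531, 0.0973],
 [-0.0531, 0.177, 0.0088],
 [0.0973, 0.0088, 0.1504]].

Step 3 — form the quadratic (x - mu)^T · Sigma^{-1} · (x - mu):
  Sigma^{-1} · (x - mu) = (-0.3805, -0.3982, 0.2301).
  (x - mu)^T · [Sigma^{-1} · (x - mu)] = (-2)·(-0.3805) + (-3)·(-0.3982) + (3)·(0.2301) = 2.646.

Step 4 — take square root: d = √(2.646) ≈ 1.6267.

d(x, mu) = √(2.646) ≈ 1.6267


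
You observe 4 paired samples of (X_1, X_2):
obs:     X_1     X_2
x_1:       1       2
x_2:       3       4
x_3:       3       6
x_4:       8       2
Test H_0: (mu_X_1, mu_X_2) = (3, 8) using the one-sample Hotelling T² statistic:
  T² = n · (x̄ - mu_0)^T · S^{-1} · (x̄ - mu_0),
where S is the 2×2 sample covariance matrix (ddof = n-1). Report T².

Step 1 — sample mean vector:
  mean(X_1) = (1 + 3 + 3 + 8) / 4 = 15/4 = 3.75
  mean(X_2) = (2 + 4 + 6 + 2) / 4 = 14/4 = 3.5
  x̄ = (3.75, 3.5),  deviation x̄ - mu_0 = (3.75, 3.5) - (3, 8) = (0.75, -4.5).

Step 2 — sample covariance matrix, S[i,j] = (1/(n-1)) · Σ_k (x_{k,i} - mean_i) · (x_{k,j} - mean_j), divisor n-1 = 3:
  S[X_1,X_1] = ((-2.75)·(-2.75) + (-0.75)·(-0.75) + (-0.75)·(-0.75) + (4.25)·(4.25)) / 3 = 26.75/3 = 8.9167
  S[X_1,X_2] = ((-2.75)·(-1.5) + (-0.75)·(0.5) + (-0.75)·(2.5) + (4.25)·(-1.5)) / 3 = -4.5/3 = -1.5
  S[X_2,X_2] = ((-1.5)·(-1.5) + (0.5)·(0.5) + (2.5)·(2.5) + (-1.5)·(-1.5)) / 3 = 11/3 = 3.6667
  S = [[8.9167, -1.5],
 [-1.5, 3.6667]].

Step 3 — invert S. det(S) = 8.9167·3.6667 - (-1.5)² = 30.4444.
  S^{-1} = (1/det) · [[d, -b], [-b, a]] = [[0.1204, 0.0493],
 [0.0493, 0.2929]].

Step 4 — quadratic form (x̄ - mu_0)^T · S^{-1} · (x̄ - mu_0):
  S^{-1} · (x̄ - mu_0) = (-0.1314, -1.281),
  (x̄ - mu_0)^T · [...] = (0.75)·(-0.1314) + (-4.5)·(-1.281) = 5.6661.

Step 5 — scale by n: T² = 4 · 5.6661 = 22.6642.

T² ≈ 22.6642


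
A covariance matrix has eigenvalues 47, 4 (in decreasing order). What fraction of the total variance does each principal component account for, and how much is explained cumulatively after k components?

Step 1 — total variance = trace(Sigma) = Σ λ_i = 47 + 4 = 51.

Step 2 — fraction explained by component i = λ_i / Σ λ:
  PC1: 47/51 = 0.9216
  PC2: 4/51 = 0.0784

Step 3 — cumulative fraction after k components = (λ_1 + ... + λ_k) / Σ λ:
  k = 1: 47/51 = 0.9216
  k = 2: (47 + 4)/51 = 51/51 = 1

Summary (fraction, with percent):

explained: PC1 0.9216 (92.16%), PC2 0.0784 (7.84%);  cumulative: 0.9216, 1


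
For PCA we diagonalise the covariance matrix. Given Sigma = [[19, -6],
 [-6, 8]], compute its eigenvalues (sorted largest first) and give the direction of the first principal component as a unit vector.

Step 1 — characteristic polynomial of 2×2 Sigma:
  det(Sigma - λI) = λ² - trace · λ + det = 0.
  trace = 19 + 8 = 27, det = 19·8 - (-6)² = 116.
Step 2 — discriminant:
  Δ = trace² - 4·det = 729 - 464 = 265.
Step 3 — eigenvalues:
  λ = (trace ± √Δ)/2 = (27 ± 16.2788)/2,
  λ_1 = 21.6394,  λ_2 = 5.3606.

Step 4 — unit eigenvector for λ_1: solve (Sigma - λ_1 I)v = 0. First row:
  (19 - 21.6394)·v_x + (-6)·v_y = 0, i.e. (-2.6394)·v_x + (-6)·v_y = 0,
  so v ∝ (b, λ_1 - a) = (-6, 2.6394); multiply by -1 so the first entry is positive: u = (6, -2.6394).
  ||u|| = √((6)² + (-2.6394)²) = √(42.9665) ≈ 6.5549,
  v_1 = u/||u|| ≈ (0.9153, -0.4027) (||v_1|| = 1).

λ_1 = 21.6394,  λ_2 = 5.3606;  v_1 ≈ (0.9153, -0.4027)


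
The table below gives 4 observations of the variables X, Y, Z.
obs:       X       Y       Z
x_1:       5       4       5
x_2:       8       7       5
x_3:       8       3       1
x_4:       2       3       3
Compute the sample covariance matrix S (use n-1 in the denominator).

Step 1 — column means:
  mean(X) = (5 + 8 + 8 + 2) / 4 = 23/4 = 5.75
  mean(Y) = (4 + 7 + 3 + 3) / 4 = 17/4 = 4.25
  mean(Z) = (5 + 5 + 1 + 3) / 4 = 14/4 = 3.5

Step 2 — sample covariance S[i,j] = (1/(n-1)) · Σ_k (x_{k,i} - mean_i) · (x_{k,j} - mean_j), with n-1 = 3.
  S[X,X] = ((-0.75)·(-0.75) + (2.25)·(2.25) + (2.25)·(2.25) + (-3.75)·(-3.75)) / 3 = 24.75/3 = 8.25
  S[X,Y] = ((-0.75)·(-0.25) + (2.25)·(2.75) + (2.25)·(-1.25) + (-3.75)·(-1.25)) / 3 = 8.25/3 = 2.75
  S[X,Z] = ((-0.75)·(1.5) + (2.25)·(1.5) + (2.25)·(-2.5) + (-3.75)·(-0.5)) / 3 = -1.5/3 = -0.5
  S[Y,Y] = ((-0.25)·(-0.25) + (2.75)·(2.75) + (-1.25)·(-1.25) + (-1.25)·(-1.25)) / 3 = 10.75/3 = 3.5833
  S[Y,Z] = ((-0.25)·(1.5) + (2.75)·(1.5) + (-1.25)·(-2.5) + (-1.25)·(-0.5)) / 3 = 7.5/3 = 2.5
  S[Z,Z] = ((1.5)·(1.5) + (1.5)·(1.5) + (-2.5)·(-2.5) + (-0.5)·(-0.5)) / 3 = 11/3 = 3.6667

S is symmetric (S[j,i] = S[i,j]). Assembling:

S = [[8.25, 2.75, -0.5],
 [2.75, 3.5833, 2.5],
 [-0.5, 2.5, 3.6667]]


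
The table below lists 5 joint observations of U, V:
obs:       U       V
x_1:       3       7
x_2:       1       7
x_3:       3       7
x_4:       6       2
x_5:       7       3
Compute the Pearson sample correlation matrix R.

Step 1 — column means:
  mean(U) = (3 + 1 + 3 + 6 + 7) / 5 = 20/5 = 4
  mean(V) = (7 + 7 + 7 + 2 + 3) / 5 = 26/5 = 5.2

Step 2 — sample variances and covariances s[i,j] = (1/(n-1)) · Σ_k (x_{k,i} - mean_i) · (x_{k,j} - mean_j), with n-1 = 4:
  s[U,U] = ((-1)·(-1) + (-3)·(-3) + (-1)·(-1) + (2)·(2) + (3)·(3)) / 4 = 24/4 = 6
  s[U,V] = ((-1)·(1.8) + (-3)·(1.8) + (-1)·(1.8) + (2)·(-3.2) + (3)·(-2.2)) / 4 = -22/4 = -5.5
  s[V,V] = ((1.8)·(1.8) + (1.8)·(1.8) + (1.8)·(1.8) + (-3.2)·(-3.2) + (-2.2)·(-2.2)) / 4 = 24.8/4 = 6.2
  Sample standard deviations s_i = √(s[i,i]):
  s(U) = √(6) = 2.4495
  s(V) = √(6.2) = 2.49

Step 3 — r_{ij} = s_{ij} / (s_i · s_j):
  r[U,U] = 1 (diagonal).
  r[U,V] = -5.5 / (2.4495 · 2.49) = -5.5 / 6.0992 = -0.9018
  r[V,V] = 1 (diagonal).

R is symmetric with unit diagonal. Assembling:

R = [[1, -0.9018],
 [-0.9018, 1]]


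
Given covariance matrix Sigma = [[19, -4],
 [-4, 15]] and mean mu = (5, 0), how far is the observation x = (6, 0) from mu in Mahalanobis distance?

Step 1 — centre the observation: (x - mu) = (1, 0).

Step 2 — invert Sigma. det(Sigma) = 19·15 - (-4)² = 269.
  Sigma^{-1} = (1/det) · [[d, -b], [-b, a]] = [[0.0558, 0.0149],
 [0.0149, 0.0706]].

Step 3 — form the quadratic (x - mu)^T · Sigma^{-1} · (x - mu):
  Sigma^{-1} · (x - mu) = (0.0558, 0.0149).
  (x - mu)^T · [Sigma^{-1} · (x - mu)] = (1)·(0.0558) + (0)·(0.0149) = 0.0558.

Step 4 — take square root: d = √(0.0558) ≈ 0.2361.

d(x, mu) = √(0.0558) ≈ 0.2361


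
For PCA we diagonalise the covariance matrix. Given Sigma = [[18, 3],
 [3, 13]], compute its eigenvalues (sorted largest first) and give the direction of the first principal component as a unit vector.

Step 1 — characteristic polynomial of 2×2 Sigma:
  det(Sigma - λI) = λ² - trace · λ + det = 0.
  trace = 18 + 13 = 31, det = 18·13 - (3)² = 225.
Step 2 — discriminant:
  Δ = trace² - 4·det = 961 - 900 = 61.
Step 3 — eigenvalues:
  λ = (trace ± √Δ)/2 = (31 ± 7.8102)/2,
  λ_1 = 19.4051,  λ_2 = 11.5949.

Step 4 — unit eigenvector for λ_1: solve (Sigma - λ_1 I)v = 0. First row:
  (18 - 19.4051)·v_x + (3)·v_y = 0, i.e. (-1.4051)·v_x + (3)·v_y = 0,
  so v ∝ (b, λ_1 - a) = (3, 1.4051) = u.
  ||u|| = √((3)² + (1.4051)²) = √(10.9744) ≈ 3.3128,
  v_1 = u/||u|| ≈ (0.9056, 0.4242) (||v_1|| = 1).

λ_1 = 19.4051,  λ_2 = 11.5949;  v_1 ≈ (0.9056, 0.4242)


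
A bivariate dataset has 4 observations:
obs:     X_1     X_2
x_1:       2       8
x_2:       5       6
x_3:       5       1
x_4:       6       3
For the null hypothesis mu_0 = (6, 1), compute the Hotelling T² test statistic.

Step 1 — sample mean vector:
  mean(X_1) = (2 + 5 + 5 + 6) / 4 = 18/4 = 4.5
  mean(X_2) = (8 + 6 + 1 + 3) / 4 = 18/4 = 4.5
  x̄ = (4.5, 4.5),  deviation x̄ - mu_0 = (4.5, 4.5) - (6, 1) = (-1.5, 3.5).

Step 2 — sample covariance matrix, S[i,j] = (1/(n-1)) · Σ_k (x_{k,i} - mean_i) · (x_{k,j} - mean_j), divisor n-1 = 3:
  S[X_1,X_1] = ((-2.5)·(-2.5) + (0.5)·(0.5) + (0.5)·(0.5) + (1.5)·(1.5)) / 3 = 9/3 = 3
  S[X_1,X_2] = ((-2.5)·(3.5) + (0.5)·(1.5) + (0.5)·(-3.5) + (1.5)·(-1.5)) / 3 = -12/3 = -4
  S[X_2,X_2] = ((3.5)·(3.5) + (1.5)·(1.5) + (-3.5)·(-3.5) + (-1.5)·(-1.5)) / 3 = 29/3 = 9.6667
  S = [[3, -4],
 [-4, 9.6667]].

Step 3 — invert S. det(S) = 3·9.6667 - (-4)² = 13.
  S^{-1} = (1/det) · [[d, -b], [-b, a]] = [[0.7436, 0.3077],
 [0.3077, 0.2308]].

Step 4 — quadratic form (x̄ - mu_0)^T · S^{-1} · (x̄ - mu_0):
  S^{-1} · (x̄ - mu_0) = (-0.0385, 0.3462),
  (x̄ - mu_0)^T · [...] = (-1.5)·(-0.0385) + (3.5)·(0.3462) = 1.2692.

Step 5 — scale by n: T² = 4 · 1.2692 = 5.0769.

T² ≈ 5.0769


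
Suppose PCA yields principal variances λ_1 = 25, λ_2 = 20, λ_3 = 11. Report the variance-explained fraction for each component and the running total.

Step 1 — total variance = trace(Sigma) = Σ λ_i = 25 + 20 + 11 = 56.

Step 2 — fraction explained by component i = λ_i / Σ λ:
  PC1: 25/56 = 0.4464
  PC2: 20/56 = 0.3571
  PC3: 11/56 = 0.1964

Step 3 — cumulative fraction after k components = (λ_1 + ... + λ_k) / Σ λ:
  k = 1: 25/56 = 0.4464
  k = 2: (25 + 20)/56 = 45/56 = 0.8036
  k = 3: (25 + 20 + 11)/56 = 56/56 = 1

Summary (fraction, with percent):

explained: PC1 0.4464 (44.64%), PC2 0.3571 (35.71%), PC3 0.1964 (19.64%);  cumulative: 0.4464, 0.8036, 1


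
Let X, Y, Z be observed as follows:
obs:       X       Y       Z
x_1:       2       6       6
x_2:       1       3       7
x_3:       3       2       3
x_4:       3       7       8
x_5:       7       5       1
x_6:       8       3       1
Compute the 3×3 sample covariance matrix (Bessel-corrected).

Step 1 — column means:
  mean(X) = (2 + 1 + 3 + 3 + 7 + 8) / 6 = 24/6 = 4
  mean(Y) = (6 + 3 + 2 + 7 + 5 + 3) / 6 = 26/6 = 4.3333
  mean(Z) = (6 + 7 + 3 + 8 + 1 + 1) / 6 = 26/6 = 4.3333

Step 2 — sample covariance S[i,j] = (1/(n-1)) · Σ_k (x_{k,i} - mean_i) · (x_{k,j} - mean_j), with n-1 = 5.
  S[X,X] = ((-2)·(-2) + (-3)·(-3) + (-1)·(-1) + (-1)·(-1) + (3)·(3) + (4)·(4)) / 5 = 40/5 = 8
  S[X,Y] = ((-2)·(1.6667) + (-3)·(-1.3333) + (-1)·(-2.3333) + (-1)·(2.6667) + (3)·(0.6667) + (4)·(-1.3333)) / 5 = -3/5 = -0.6
  S[X,Z] = ((-2)·(1.6667) + (-3)·(2.6667) + (-1)·(-1.3333) + (-1)·(3.6667) + (3)·(-3.3333) + (4)·(-3.3333)) / 5 = -37/5 = -7.4
  S[Y,Y] = ((1.6667)·(1.6667) + (-1.3333)·(-1.3333) + (-2.3333)·(-2.3333) + (2.6667)·(2.6667) + (0.6667)·(0.6667) + (-1.3333)·(-1.3333)) / 5 = 19.3333/5 = 3.8667
  S[Y,Z] = ((1.6667)·(1.6667) + (-1.3333)·(2.6667) + (-2.3333)·(-1.3333) + (2.6667)·(3.6667) + (0.6667)·(-3.3333) + (-1.3333)·(-3.3333)) / 5 = 14.3333/5 = 2.8667
  S[Z,Z] = ((1.6667)·(1.6667) + (2.6667)·(2.6667) + (-1.3333)·(-1.3333) + (3.6667)·(3.6667) + (-3.3333)·(-3.3333) + (-3.3333)·(-3.3333)) / 5 = 47.3333/5 = 9.4667

S is symmetric (S[j,i] = S[i,j]). Assembling:

S = [[8, -0.6, -7.4],
 [-0.6, 3.8667, 2.8667],
 [-7.4, 2.8667, 9.4667]]


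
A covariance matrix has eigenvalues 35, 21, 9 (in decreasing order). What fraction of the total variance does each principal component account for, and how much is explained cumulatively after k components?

Step 1 — total variance = trace(Sigma) = Σ λ_i = 35 + 21 + 9 = 65.

Step 2 — fraction explained by component i = λ_i / Σ λ:
  PC1: 35/65 = 0.5385
  PC2: 21/65 = 0.3231
  PC3: 9/65 = 0.1385

Step 3 — cumulative fraction after k components = (λ_1 + ... + λ_k) / Σ λ:
  k = 1: 35/65 = 0.5385
  k = 2: (35 + 21)/65 = 56/65 = 0.8615
  k = 3: (35 + 21 + 9)/65 = 65/65 = 1

Summary (fraction, with percent):

explained: PC1 0.5385 (53.85%), PC2 0.3231 (32.31%), PC3 0.1385 (13.85%);  cumulative: 0.5385, 0.8615, 1
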